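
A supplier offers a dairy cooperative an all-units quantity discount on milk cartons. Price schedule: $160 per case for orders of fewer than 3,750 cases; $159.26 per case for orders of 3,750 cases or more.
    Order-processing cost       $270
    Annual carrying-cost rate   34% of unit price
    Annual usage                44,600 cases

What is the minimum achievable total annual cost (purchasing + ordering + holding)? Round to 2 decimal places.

$7,172,196.27

H₁ = 34%×$160 = $54.4000;  H₂ = 34%×$159.26 = $54.1484
EOQ₁ = √(2×44,600×270/54.4000) = 665.37  (< 3,750, feasible at tier 1)
EOQ₂ = √(2×44,600×270/54.1484) = 666.92  (< 3,750 → use Q = 3,750 at tier-2 price)
TC(tier 1 (EOQ₁), Q≈665.4) = $7,172,196.27
TC(tier 2, Q≈3,750.0) = $7,207,735.45
Minimum at tier 1 (EOQ₁): $7,172,196.27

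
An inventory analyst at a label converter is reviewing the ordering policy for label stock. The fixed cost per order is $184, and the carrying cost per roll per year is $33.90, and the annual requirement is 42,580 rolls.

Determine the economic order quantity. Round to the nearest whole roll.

680 rolls

Q* = √(2·D·S / H) = √(2·42,580·184 / 33.9) = √462,225.4 ≈ 679.87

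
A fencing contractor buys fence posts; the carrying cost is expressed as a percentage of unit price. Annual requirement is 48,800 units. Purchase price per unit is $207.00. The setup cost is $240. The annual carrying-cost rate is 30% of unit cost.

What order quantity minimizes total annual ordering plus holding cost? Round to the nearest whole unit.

Holding cost per unit per year: H = 30% × $207 = $62.1000
Q* = √(2·D·S / H) = √(2·48,800·240 / 62.1) = √377,198.1 ≈ 614.16

614 units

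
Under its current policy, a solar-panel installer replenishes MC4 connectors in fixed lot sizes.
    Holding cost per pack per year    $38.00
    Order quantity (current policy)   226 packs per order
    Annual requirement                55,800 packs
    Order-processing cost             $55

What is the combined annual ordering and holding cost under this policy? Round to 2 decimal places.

$17,873.65

Orders/yr = 55,800/226 = 246.903; ordering cost = 246.903 × $55 = $13,579.65
Average inventory = 226/2 = 113; holding cost = 113 × $38 = $4,294.00
Total = $13,579.65 + $4,294.00 = $17,873.65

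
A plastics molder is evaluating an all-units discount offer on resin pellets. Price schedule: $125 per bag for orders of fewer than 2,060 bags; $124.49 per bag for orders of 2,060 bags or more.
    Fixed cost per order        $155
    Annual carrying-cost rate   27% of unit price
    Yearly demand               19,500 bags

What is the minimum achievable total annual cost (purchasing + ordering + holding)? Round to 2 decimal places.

$2,451,783.51

H₁ = 27%×$125 = $33.7500;  H₂ = 27%×$124.49 = $33.6123
EOQ₁ = √(2×19,500×155/33.7500) = 423.22  (< 2,060, feasible at tier 1)
EOQ₂ = √(2×19,500×155/33.6123) = 424.08  (< 2,060 → use Q = 2,060 at tier-2 price)
TC(tier 1 (EOQ₁), Q≈423.2) = $2,451,783.51
TC(tier 2, Q≈2,060.0) = $2,463,642.90
Minimum at tier 1 (EOQ₁): $2,451,783.51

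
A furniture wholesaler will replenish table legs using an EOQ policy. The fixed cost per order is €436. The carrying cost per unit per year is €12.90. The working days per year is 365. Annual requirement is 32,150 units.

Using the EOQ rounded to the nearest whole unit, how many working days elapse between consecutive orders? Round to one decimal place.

16.7 days

Q* = √(2·D·S / H) = √(2·32,150·436 / 12.9) = √2,173,240.3 ≈ 1,474.19 → Q = 1,474 units
Cycle time = (working days × Q)/D = (365 × 1,474) / 32,150 = 16.734 days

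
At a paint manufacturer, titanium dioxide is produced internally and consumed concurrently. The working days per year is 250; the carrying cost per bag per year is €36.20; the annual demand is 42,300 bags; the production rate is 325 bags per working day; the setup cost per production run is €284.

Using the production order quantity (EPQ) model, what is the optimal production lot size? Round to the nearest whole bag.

1,177 bags

Daily demand d = 42,300/250 = 169.200; p = 325; 1 − d/p = 0.47938
EPQ = √(2DS / (H(1 − d/p)))
    = √(2 × 42,300 × 284 / (36.2 × 0.47938)) ≈ 1,176.65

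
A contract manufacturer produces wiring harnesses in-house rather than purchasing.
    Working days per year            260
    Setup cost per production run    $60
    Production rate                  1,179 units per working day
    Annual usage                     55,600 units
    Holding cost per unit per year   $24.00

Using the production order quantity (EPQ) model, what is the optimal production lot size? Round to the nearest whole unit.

Daily demand d = 55,600/260 = 213.846; p = 1179; 1 − d/p = 0.81862
EPQ = √(2DS / (H(1 − d/p)))
    = √(2 × 55,600 × 60 / (24 × 0.81862)) ≈ 582.75

583 units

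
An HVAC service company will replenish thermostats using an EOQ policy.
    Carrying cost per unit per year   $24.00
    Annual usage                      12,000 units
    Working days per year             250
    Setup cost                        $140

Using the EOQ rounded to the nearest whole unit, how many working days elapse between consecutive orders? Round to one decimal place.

Optimal lot size Q* = (2 × 12,000 × $140 / $24)^½ ≈ 374.17 → Q = 374 units
T = Q/D × 250 days = 374/12,000 × 250 = 7.792 days

7.8 days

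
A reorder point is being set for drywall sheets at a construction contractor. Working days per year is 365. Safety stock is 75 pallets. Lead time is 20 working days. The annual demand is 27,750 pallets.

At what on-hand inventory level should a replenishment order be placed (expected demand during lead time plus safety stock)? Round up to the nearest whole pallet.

Daily demand d = 27,750 / 365 = 76.027 pallets/day
Demand during lead time = 76.027 × 20 = 1,520.55
Reorder point = 1,520.55 + 75 = 1,595.55 → round up

1,596 pallets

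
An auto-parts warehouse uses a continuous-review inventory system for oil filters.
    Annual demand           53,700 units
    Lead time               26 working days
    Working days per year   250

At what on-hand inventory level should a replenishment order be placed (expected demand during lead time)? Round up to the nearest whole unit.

5,585 units

Daily demand d = 53,700 / 250 = 214.800 units/day
Demand during lead time = 214.800 × 26 = 5,584.80
Reorder point = 5,584.80 → round up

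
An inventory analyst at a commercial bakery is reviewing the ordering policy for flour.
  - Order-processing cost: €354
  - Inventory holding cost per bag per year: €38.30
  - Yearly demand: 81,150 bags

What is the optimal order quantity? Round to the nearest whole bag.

1,225 bags

2DS/H = 2·81,150·354/38.3 = 1,500,109.66
EOQ = √1,500,109.66 ≈ 1,224.79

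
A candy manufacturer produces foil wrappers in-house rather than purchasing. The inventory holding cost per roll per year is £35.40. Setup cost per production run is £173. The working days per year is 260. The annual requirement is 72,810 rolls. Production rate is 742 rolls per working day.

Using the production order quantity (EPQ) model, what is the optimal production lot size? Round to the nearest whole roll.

d = 72,810/260 = 280.0385 rolls/day;  effective holding cost H(1 − d/p) = 35.4·(1 − 280.0385/742) = 22.03967
Q* = √(2DS / H_eff) = √(2·72,810·173 / 22.03967) ≈ 1,069.13

1,069 rolls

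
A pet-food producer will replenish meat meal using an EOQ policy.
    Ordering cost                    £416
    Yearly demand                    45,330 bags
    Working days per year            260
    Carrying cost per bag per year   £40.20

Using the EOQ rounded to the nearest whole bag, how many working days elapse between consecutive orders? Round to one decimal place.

2DS/H = 2·45,330·416/40.2 = 938,173.13
EOQ = √938,173.13 ≈ 968.59 → Q = 969 bags
T = Q/D × 260 days = 969/45,330 × 260 = 5.558 days

5.6 days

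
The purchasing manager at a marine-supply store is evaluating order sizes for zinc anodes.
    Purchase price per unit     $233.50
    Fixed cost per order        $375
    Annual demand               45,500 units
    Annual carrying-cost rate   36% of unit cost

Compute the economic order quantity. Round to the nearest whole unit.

H = i·C = 0.36 × $233.5 = $84.0600 per unit-year
Optimal lot size Q* = (2 × 45,500 × $375 / $84.06)^½ ≈ 637.15

637 units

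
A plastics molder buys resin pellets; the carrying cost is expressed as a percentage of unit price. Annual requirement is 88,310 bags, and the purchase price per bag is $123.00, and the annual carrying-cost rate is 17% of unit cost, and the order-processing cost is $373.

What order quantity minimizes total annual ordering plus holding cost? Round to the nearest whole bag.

1,775 bags

Holding cost per bag per year: H = 17% × $123 = $20.9100
2DS/H = 2·88,310·373/20.91 = 3,150,610.23
EOQ = √3,150,610.23 ≈ 1,775.00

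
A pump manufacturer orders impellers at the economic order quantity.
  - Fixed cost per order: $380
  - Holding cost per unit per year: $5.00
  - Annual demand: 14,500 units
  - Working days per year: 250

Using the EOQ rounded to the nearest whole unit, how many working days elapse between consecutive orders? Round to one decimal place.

Optimal lot size Q* = (2 × 14,500 × $380 / $5)^½ ≈ 1,484.59 → Q = 1,485 units
Days between orders = 250 / (D/Q) = 250 / 9.764 ≈ 25.603

25.6 days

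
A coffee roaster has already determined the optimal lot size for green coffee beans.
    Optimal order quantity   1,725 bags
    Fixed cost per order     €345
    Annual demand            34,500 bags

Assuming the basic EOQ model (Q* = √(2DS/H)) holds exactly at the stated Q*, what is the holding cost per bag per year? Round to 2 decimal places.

€8.00

Since Q* = (2DS/H)^½, squaring gives Q*²·H = 2DS.
H = 2DS / Q² = 2 × 34,500 × 345 / 1,725² = 8.0000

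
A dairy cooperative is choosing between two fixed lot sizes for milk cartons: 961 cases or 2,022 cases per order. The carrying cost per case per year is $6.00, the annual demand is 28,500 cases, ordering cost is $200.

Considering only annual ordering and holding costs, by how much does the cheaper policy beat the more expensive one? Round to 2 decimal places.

Annual cost at Q: ordering D·S/Q plus holding Q·H/2.
TC(961) = (28,500/961)×200 + (961/2)×6 = $8,814.32
TC(2,022) = (28,500/2,022)×200 + (2,022/2)×6 = $8,884.99
Lots of 961 are cheaper by $70.67.

$70.67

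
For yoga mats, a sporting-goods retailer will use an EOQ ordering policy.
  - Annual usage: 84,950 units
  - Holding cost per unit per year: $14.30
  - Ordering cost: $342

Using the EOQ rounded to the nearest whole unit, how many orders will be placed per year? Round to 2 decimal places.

42.14 orders per year

EOQ = √(2DS/H) = √(2 × 84,950 × 342 / 14.3)
    = √(4,063,342.66) ≈ 2,015.77 → Q = 2,016
Orders per year = D/Q = 84,950 / 2,016 = 42.138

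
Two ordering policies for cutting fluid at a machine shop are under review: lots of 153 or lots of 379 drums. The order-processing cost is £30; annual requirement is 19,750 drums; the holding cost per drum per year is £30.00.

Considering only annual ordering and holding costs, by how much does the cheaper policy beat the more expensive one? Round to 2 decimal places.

TC(Q) = (D/Q)S + (Q/2)H
TC(153) = (19,750/153)×30 + (153/2)×30 = £6,167.55
TC(379) = (19,750/379)×30 + (379/2)×30 = £7,248.32
Cheaper: Q = 153.  Difference = £1,080.78

£1,080.78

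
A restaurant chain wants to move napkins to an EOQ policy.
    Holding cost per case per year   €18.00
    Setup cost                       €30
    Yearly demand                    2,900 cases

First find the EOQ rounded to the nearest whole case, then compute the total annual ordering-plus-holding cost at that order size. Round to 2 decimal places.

2DS/H = 2·2,900·30/18 = 9,666.67
EOQ = √9,666.67 ≈ 98.32 → Q = 98 cases
Ordering: D/Q × S = 2,900/98 × €30 = €887.76
Holding:  Q/2 × H = 98/2 × €18 = €882.00
Total = €887.76 + €882.00 = €1,769.76

€1,769.76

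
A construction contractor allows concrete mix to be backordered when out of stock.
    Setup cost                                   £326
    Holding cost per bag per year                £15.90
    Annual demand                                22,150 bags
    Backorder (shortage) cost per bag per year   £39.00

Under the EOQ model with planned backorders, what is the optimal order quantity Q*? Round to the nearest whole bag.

Q* = √(2DS/H) · √((H + b)/b)
   = √(2 × 22,150 × 326 / 15.9) · √((15.9 + 39) / 39)
   = 953.042 × 1.1865 ≈ 1,130.75

1,131 bags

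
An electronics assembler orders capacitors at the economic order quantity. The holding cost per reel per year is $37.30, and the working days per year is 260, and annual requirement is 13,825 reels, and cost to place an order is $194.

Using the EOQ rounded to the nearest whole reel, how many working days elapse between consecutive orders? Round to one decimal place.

7.1 days

Optimal lot size Q* = (2 × 13,825 × $194 / $37.3)^½ ≈ 379.22 → Q = 379 reels
Cycle time = (working days × Q)/D = (260 × 379) / 13,825 = 7.128 days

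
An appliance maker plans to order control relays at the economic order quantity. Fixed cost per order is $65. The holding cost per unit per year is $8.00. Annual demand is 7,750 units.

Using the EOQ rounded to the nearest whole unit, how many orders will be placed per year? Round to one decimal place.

21.8 orders per year

Q* = √(2·D·S / H) = √(2·7,750·65 / 8) = √125,937.5 ≈ 354.88 → Q = 355
N = D/Q = 7,750/355 ≈ 21.831 orders/yr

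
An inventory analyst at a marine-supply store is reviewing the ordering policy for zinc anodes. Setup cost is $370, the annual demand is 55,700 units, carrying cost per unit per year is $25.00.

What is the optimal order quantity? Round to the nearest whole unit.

1,284 units

Optimal lot size Q* = (2 × 55,700 × $370 / $25)^½ ≈ 1,284.02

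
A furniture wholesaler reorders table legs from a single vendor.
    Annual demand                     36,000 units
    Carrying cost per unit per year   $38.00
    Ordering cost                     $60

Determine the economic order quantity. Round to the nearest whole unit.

Q* = √(2·D·S / H) = √(2·36,000·60 / 38) = √113,684.2 ≈ 337.17

337 units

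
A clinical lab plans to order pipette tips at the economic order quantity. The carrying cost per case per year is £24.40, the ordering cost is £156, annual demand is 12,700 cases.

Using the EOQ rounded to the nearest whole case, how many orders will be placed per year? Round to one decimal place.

31.5 orders per year

Q* = √(2·D·S / H) = √(2·12,700·156 / 24.4) = √162,393.4 ≈ 402.98 → Q = 403
N = D/Q = 12,700/403 ≈ 31.514 orders/yr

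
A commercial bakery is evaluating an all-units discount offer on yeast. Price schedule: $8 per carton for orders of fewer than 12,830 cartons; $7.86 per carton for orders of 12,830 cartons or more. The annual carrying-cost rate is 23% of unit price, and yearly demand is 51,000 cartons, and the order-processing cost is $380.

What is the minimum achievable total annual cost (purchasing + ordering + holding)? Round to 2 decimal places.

H₁ = 23%×$8 = $1.8400;  H₂ = 23%×$7.86 = $1.8078
EOQ₁ = √(2×51,000×380/1.8400) = 4,589.69  (< 12,830, feasible at tier 1)
EOQ₂ = √(2×51,000×380/1.8078) = 4,630.38  (< 12,830 → use Q = 12,830 at tier-2 price)
TC(tier 1 (EOQ₁), Q≈4,589.7) = $416,445.02
TC(tier 2, Q≈12,830.0) = $413,967.56
Minimum at tier 2: $413,967.56

$413,967.56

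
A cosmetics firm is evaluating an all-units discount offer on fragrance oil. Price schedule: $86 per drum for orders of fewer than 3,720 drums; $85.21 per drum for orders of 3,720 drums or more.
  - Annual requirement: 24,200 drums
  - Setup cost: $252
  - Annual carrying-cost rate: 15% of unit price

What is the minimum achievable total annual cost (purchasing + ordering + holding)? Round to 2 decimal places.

$2,087,494.94

H₁ = 15%×$86 = $12.9000;  H₂ = 15%×$85.21 = $12.7815
EOQ₁ = √(2×24,200×252/12.9000) = 972.36  (< 3,720, feasible at tier 1)
EOQ₂ = √(2×24,200×252/12.7815) = 976.86  (< 3,720 → use Q = 3,720 at tier-2 price)
TC(tier 1 (EOQ₁), Q≈972.4) = $2,093,743.47
TC(tier 2, Q≈3,720.0) = $2,087,494.94
Minimum at tier 2: $2,087,494.94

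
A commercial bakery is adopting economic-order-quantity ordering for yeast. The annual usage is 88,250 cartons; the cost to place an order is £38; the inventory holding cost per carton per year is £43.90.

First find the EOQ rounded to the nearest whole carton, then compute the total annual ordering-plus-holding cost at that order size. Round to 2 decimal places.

£17,159.18

2DS/H = 2·88,250·38/43.9 = 152,779.04
EOQ = √152,779.04 ≈ 390.87 → Q = 391 cartons
Orders/yr = 88,250/391 = 225.703; ordering cost = 225.703 × £38 = £8,576.73
Average inventory = 391/2 = 195.5; holding cost = 195.5 × £43.9 = £8,582.45
Total = £8,576.73 + £8,582.45 = £17,159.18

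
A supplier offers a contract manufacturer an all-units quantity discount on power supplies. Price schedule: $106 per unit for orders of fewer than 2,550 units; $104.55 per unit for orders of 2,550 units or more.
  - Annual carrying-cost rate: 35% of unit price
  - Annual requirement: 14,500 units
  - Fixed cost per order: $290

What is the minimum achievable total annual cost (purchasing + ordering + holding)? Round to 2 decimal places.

$1,554,663.83

H₁ = 35%×$106 = $37.1000;  H₂ = 35%×$104.55 = $36.5925
EOQ₁ = √(2×14,500×290/37.1000) = 476.11  (< 2,550, feasible at tier 1)
EOQ₂ = √(2×14,500×290/36.5925) = 479.40  (< 2,550 → use Q = 2,550 at tier-2 price)
TC(tier 1 (EOQ₁), Q≈476.1) = $1,554,663.83
TC(tier 2, Q≈2,550.0) = $1,564,279.46
Minimum at tier 1 (EOQ₁): $1,554,663.83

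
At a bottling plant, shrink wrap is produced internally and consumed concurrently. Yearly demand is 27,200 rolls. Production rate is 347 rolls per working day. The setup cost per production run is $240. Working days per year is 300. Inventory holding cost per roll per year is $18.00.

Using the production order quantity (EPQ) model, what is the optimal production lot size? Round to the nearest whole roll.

Daily demand d = 27,200/300 = 90.667; p = 347; 1 − d/p = 0.73871
EPQ = √(2DS / (H(1 − d/p)))
    = √(2 × 27,200 × 240 / (18 × 0.73871)) ≈ 990.90

991 rolls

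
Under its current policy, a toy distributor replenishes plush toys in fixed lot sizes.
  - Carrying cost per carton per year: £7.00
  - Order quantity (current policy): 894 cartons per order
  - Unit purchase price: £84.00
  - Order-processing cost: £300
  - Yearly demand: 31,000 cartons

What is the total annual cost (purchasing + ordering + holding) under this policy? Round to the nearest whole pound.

Annual ordering cost = (D/Q)·S = (31,000/894) × 300 = £10,402.68
Annual holding cost  = (Q/2)·H = (894/2) × 7 = £3,129.00
Purchase cost = D·C = 31,000 × 84 = £2,604,000.00
Total = £10,402.68 + £3,129.00 + £2,604,000.00 = £2,617,531.68

£2,617,532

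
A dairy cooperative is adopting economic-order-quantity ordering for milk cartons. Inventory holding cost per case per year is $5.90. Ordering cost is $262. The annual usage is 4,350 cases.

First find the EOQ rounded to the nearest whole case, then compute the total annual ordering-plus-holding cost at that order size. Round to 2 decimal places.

$3,667.22

2DS/H = 2·4,350·262/5.9 = 386,338.98
EOQ = √386,338.98 ≈ 621.56 → Q = 622 cases
Ordering: D/Q × S = 4,350/622 × $262 = $1,832.32
Holding:  Q/2 × H = 622/2 × $5.9 = $1,834.90
Total = $1,832.32 + $1,834.90 = $3,667.22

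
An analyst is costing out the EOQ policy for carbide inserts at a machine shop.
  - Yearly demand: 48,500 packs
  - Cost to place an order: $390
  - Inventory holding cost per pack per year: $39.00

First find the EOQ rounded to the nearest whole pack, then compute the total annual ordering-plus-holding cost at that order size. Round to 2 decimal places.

$38,410.55

Optimal lot size Q* = (2 × 48,500 × $390 / $39)^½ ≈ 984.89 → Q = 985 packs
Orders/yr = 48,500/985 = 49.239; ordering cost = 49.239 × $390 = $19,203.05
Average inventory = 985/2 = 492.5; holding cost = 492.5 × $39 = $19,207.50
Total = $19,203.05 + $19,207.50 = $38,410.55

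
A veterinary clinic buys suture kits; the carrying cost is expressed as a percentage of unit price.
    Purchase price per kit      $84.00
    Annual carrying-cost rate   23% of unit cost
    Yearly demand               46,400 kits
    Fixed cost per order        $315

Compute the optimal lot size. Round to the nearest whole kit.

1,230 kits

Carrying cost H = $84 × 23% = $19.3200/kit/yr
EOQ = √(2DS/H) = √(2 × 46,400 × 315 / 19.32)
    = √(1,513,043.48) ≈ 1,230.06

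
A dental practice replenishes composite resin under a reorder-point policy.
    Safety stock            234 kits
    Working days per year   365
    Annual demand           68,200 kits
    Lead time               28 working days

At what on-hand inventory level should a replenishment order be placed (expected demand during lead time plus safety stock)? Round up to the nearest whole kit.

Daily demand d = 68,200 / 365 = 186.849 kits/day
Demand during lead time = 186.849 × 28 = 5,231.78
Reorder point = 5,231.78 + 234 = 5,465.78 → round up

5,466 kits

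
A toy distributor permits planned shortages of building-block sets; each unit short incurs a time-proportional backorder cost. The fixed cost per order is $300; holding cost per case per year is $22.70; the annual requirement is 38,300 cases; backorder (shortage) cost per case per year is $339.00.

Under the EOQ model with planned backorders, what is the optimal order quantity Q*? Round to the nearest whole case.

1,039 cases

Q* = √(2DS/H) · √((H + b)/b)
   = √(2 × 38,300 × 300 / 22.7) · √((22.7 + 339) / 339)
   = 1,006.148 × 1.0329 ≈ 1,039.29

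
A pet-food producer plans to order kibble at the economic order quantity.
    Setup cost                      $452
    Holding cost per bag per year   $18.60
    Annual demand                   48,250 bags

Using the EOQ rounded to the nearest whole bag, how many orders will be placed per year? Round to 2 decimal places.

31.52 orders per year

EOQ = √(2DS/H) = √(2 × 48,250 × 452 / 18.6)
    = √(2,345,053.76) ≈ 1,531.36 → Q = 1,531
N = D/Q = 48,250/1,531 ≈ 31.515 orders/yr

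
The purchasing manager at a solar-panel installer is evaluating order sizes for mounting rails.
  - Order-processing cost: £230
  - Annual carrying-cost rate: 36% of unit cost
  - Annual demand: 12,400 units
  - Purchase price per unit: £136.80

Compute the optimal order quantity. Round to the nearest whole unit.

H = i·C = 0.36 × £136.8 = £49.2480 per unit-year
Q* = √(2·D·S / H) = √(2·12,400·230 / 49.248) = √115,822.0 ≈ 340.33

340 units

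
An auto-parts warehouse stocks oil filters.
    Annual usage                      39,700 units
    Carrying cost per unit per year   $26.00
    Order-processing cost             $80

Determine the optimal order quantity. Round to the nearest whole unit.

494 units

Optimal lot size Q* = (2 × 39,700 × $80 / $26)^½ ≈ 494.27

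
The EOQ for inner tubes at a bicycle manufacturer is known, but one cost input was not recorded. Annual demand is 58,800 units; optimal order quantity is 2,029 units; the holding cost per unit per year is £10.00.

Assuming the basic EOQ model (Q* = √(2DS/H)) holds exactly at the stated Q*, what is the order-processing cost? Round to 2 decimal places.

£350.07

EOQ relation: Q² = 2DS/H, so rearrange for the unknown.
S = Q²H / (2D) = 2,029² × 10 / (2 × 58,800) = 350.0715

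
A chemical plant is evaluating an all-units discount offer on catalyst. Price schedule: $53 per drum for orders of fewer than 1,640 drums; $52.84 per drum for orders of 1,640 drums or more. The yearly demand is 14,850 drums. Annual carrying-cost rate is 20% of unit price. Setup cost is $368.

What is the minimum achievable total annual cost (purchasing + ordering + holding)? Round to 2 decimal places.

$796,671.96

H₁ = 20%×$53 = $10.6000;  H₂ = 20%×$52.84 = $10.5680
EOQ₁ = √(2×14,850×368/10.6000) = 1,015.43  (< 1,640, feasible at tier 1)
EOQ₂ = √(2×14,850×368/10.5680) = 1,016.96  (< 1,640 → use Q = 1,640 at tier-2 price)
TC(tier 1 (EOQ₁), Q≈1,015.4) = $797,813.54
TC(tier 2, Q≈1,640.0) = $796,671.96
Minimum at tier 2: $796,671.96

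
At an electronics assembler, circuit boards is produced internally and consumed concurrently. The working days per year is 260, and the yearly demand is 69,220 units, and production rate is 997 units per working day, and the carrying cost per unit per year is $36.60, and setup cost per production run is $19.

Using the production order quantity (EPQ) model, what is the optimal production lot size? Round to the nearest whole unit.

313 units

Daily demand d = 69,220/260 = 266.231; p = 997; 1 − d/p = 0.73297
EPQ = √(2DS / (H(1 − d/p)))
    = √(2 × 69,220 × 19 / (36.6 × 0.73297)) ≈ 313.13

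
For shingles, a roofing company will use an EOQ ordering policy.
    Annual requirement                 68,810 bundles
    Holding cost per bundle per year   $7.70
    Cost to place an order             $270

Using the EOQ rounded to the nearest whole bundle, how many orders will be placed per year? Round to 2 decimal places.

31.32 orders per year

2DS/H = 2·68,810·270/7.7 = 4,825,636.36
EOQ = √4,825,636.36 ≈ 2,196.73 → Q = 2,197
N = D/Q = 68,810/2,197 ≈ 31.320 orders/yr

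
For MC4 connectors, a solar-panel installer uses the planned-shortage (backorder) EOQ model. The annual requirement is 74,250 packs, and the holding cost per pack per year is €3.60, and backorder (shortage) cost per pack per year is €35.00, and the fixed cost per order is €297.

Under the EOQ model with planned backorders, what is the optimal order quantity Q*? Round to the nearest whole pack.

3,676 packs

Basic EOQ = √(2·74,250·297/3.6) = 3,500.179
Backorder adjustment √((H+b)/b) = √((3.6+35)/35) = 1.0502
Q* = 3,500.179 × 1.0502 ≈ 3,675.78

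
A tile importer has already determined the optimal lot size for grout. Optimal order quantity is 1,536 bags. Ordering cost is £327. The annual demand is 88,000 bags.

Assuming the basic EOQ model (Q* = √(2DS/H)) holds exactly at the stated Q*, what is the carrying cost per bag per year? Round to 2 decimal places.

EOQ relation: Q² = 2DS/H, so rearrange for the unknown.
H = 2DS / Q² = 2 × 88,000 × 327 / 1,536² = 24.3937

£24.39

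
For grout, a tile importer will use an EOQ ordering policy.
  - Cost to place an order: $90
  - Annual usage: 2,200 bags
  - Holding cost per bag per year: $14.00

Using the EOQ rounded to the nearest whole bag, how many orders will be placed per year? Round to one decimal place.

13.1 orders per year

2DS/H = 2·2,200·90/14 = 28,285.71
EOQ = √28,285.71 ≈ 168.18 → Q = 168
N = D/Q = 2,200/168 ≈ 13.095 orders/yr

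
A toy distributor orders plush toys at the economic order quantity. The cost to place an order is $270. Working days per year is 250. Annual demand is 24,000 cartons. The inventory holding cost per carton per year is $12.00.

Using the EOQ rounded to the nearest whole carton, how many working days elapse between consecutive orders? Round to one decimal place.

Q* = √(2·D·S / H) = √(2·24,000·270 / 12) = √1,080,000.0 ≈ 1,039.23 → Q = 1,039 cartons
Days between orders = 250 / (D/Q) = 250 / 23.099 ≈ 10.823

10.8 days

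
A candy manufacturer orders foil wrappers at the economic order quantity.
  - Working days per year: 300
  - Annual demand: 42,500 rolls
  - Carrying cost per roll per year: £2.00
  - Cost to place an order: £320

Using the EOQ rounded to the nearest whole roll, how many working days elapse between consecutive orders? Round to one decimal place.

EOQ = √(2DS/H) = √(2 × 42,500 × 320 / 2)
    = √(13,600,000.00) ≈ 3,687.82 → Q = 3,688 rolls
Cycle time = (working days × Q)/D = (300 × 3,688) / 42,500 = 26.033 days

26.0 days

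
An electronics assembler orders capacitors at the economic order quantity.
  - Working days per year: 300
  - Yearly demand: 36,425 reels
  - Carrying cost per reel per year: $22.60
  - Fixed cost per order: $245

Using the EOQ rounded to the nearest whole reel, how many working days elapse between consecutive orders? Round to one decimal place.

7.3 days

Q* = √(2·D·S / H) = √(2·36,425·245 / 22.6) = √789,745.6 ≈ 888.68 → Q = 889 reels
T = Q/D × 300 days = 889/36,425 × 300 = 7.322 days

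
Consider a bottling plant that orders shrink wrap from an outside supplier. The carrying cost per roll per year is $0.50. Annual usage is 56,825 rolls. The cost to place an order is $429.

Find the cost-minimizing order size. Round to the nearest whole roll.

EOQ = √(2DS/H) = √(2 × 56,825 × 429 / 0.5)
    = √(97,511,700.00) ≈ 9,874.80

9,875 rolls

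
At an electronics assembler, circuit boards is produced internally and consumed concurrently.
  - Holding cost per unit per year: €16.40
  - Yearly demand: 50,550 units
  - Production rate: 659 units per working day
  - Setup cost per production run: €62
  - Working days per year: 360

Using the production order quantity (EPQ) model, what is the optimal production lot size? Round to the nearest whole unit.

Daily demand d = 50,550/360 = 140.417; p = 659; 1 − d/p = 0.78692
EPQ = √(2DS / (H(1 − d/p)))
    = √(2 × 50,550 × 62 / (16.4 × 0.78692)) ≈ 696.92

697 units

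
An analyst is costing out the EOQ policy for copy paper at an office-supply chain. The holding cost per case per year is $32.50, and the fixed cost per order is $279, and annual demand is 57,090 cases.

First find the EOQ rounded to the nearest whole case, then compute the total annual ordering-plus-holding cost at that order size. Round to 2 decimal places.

$32,176.50

EOQ = √(2DS/H) = √(2 × 57,090 × 279 / 32.5)
    = √(980,191.38) ≈ 990.05 → Q = 990 cases
Orders/yr = 57,090/990 = 57.667; ordering cost = 57.667 × $279 = $16,089.00
Average inventory = 990/2 = 495; holding cost = 495 × $32.5 = $16,087.50
Total = $16,089.00 + $16,087.50 = $32,176.50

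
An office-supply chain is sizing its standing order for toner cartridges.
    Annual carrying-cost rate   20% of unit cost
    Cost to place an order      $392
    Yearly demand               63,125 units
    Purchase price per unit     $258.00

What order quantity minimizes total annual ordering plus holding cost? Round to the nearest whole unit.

Carrying cost H = $258 × 20% = $51.6000/unit/yr
EOQ = √(2DS/H) = √(2 × 63,125 × 392 / 51.6)
    = √(959,108.53) ≈ 979.34

979 units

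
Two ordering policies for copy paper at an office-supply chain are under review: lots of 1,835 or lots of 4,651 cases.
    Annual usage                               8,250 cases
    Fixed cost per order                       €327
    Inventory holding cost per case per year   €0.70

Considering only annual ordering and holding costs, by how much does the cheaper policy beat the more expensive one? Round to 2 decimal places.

€95.47

TC(Q) = (D/Q)S + (Q/2)H
TC(1,835) = (8,250/1,835)×327 + (1,835/2)×0.7 = €2,112.41
TC(4,651) = (8,250/4,651)×327 + (4,651/2)×0.7 = €2,207.89
Lots of 1,835 are cheaper by €95.47.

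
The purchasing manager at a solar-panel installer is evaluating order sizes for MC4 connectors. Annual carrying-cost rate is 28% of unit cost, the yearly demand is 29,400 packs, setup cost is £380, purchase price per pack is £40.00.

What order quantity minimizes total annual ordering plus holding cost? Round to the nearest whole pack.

H = i·C = 0.28 × £40 = £11.2000 per pack-year
Optimal lot size Q* = (2 × 29,400 × £380 / £11.2)^½ ≈ 1,412.44

1,412 packs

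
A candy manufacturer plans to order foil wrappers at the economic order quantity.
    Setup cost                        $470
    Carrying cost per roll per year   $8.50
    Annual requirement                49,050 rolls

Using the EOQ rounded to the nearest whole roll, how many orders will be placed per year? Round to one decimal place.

21.1 orders per year

EOQ = √(2DS/H) = √(2 × 49,050 × 470 / 8.5)
    = √(5,424,352.94) ≈ 2,329.02 → Q = 2,329
N = D/Q = 49,050/2,329 ≈ 21.061 orders/yr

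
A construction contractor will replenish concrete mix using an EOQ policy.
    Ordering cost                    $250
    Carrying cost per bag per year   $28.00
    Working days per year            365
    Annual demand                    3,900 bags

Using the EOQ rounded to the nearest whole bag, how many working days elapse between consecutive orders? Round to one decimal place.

Q* = √(2·D·S / H) = √(2·3,900·250 / 28) = √69,642.9 ≈ 263.90 → Q = 264 bags
Days between orders = 365 / (D/Q) = 365 / 14.773 ≈ 24.708

24.7 days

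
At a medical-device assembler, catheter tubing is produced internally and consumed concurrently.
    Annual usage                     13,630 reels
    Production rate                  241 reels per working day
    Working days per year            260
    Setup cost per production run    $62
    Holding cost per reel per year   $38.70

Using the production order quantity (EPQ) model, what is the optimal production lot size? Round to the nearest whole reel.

d = 13,630/260 = 52.4231 reels/day;  effective holding cost H(1 − d/p) = 38.7·(1 − 52.4231/241) = 30.28185
Q* = √(2DS / H_eff) = √(2·13,630·62 / 30.28185) ≈ 236.25

236 reels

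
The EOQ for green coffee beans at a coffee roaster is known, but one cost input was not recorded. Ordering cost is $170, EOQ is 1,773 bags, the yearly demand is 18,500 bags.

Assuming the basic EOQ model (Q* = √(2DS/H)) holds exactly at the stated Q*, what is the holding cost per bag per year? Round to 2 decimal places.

From Q* = √(2DS/H) ⇒ Q*² = 2DS/H.
H = 2DS / Q² = 2 × 18,500 × 170 / 1,773² = 2.0009

$2.00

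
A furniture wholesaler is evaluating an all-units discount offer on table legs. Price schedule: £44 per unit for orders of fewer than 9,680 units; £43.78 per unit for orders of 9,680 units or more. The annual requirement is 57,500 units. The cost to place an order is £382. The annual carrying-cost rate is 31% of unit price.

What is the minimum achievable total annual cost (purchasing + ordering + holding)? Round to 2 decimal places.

£2,554,478.67

H₁ = 31%×£44 = £13.6400;  H₂ = 31%×£43.78 = £13.5718
EOQ₁ = √(2×57,500×382/13.6400) = 1,794.62  (< 9,680, feasible at tier 1)
EOQ₂ = √(2×57,500×382/13.5718) = 1,799.13  (< 9,680 → use Q = 9,680 at tier-2 price)
TC(tier 1 (EOQ₁), Q≈1,794.6) = £2,554,478.67
TC(tier 2, Q≈9,680.0) = £2,585,306.62
Minimum at tier 1 (EOQ₁): £2,554,478.67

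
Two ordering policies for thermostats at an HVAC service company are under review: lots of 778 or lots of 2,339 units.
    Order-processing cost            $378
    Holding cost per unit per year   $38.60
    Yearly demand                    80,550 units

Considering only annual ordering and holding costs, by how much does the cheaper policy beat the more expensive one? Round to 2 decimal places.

For each Q, cost = (D/Q)·S + (Q/2)·H.
TC(778) = (80,550/778)×378 + (778/2)×38.6 = $54,151.52
TC(2,339) = (80,550/2,339)×378 + (2,339/2)×38.6 = $58,160.19
Lots of 778 are cheaper by $4,008.67.

$4,008.67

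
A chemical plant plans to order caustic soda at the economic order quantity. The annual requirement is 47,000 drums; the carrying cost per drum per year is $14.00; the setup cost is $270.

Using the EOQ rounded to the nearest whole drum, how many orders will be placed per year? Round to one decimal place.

34.9 orders per year

EOQ = √(2DS/H) = √(2 × 47,000 × 270 / 14)
    = √(1,812,857.14) ≈ 1,346.42 → Q = 1,346
N = D/Q = 47,000/1,346 ≈ 34.918 orders/yr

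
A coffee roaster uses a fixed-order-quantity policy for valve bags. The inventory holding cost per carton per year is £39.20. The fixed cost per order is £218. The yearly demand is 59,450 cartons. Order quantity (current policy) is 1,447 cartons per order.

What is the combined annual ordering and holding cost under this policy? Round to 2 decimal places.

Orders/yr = 59,450/1,447 = 41.085; ordering cost = 41.085 × £218 = £8,956.53
Average inventory = 1,447/2 = 723.5; holding cost = 723.5 × £39.2 = £28,361.20
Total = £8,956.53 + £28,361.20 = £37,317.73

£37,317.73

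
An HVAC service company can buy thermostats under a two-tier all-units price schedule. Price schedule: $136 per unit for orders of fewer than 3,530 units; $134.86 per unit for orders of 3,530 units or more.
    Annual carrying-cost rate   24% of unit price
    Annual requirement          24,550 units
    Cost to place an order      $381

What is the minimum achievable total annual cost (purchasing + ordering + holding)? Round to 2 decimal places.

H₁ = 24%×$136 = $32.6400;  H₂ = 24%×$134.86 = $32.3664
EOQ₁ = √(2×24,550×381/32.6400) = 757.06  (< 3,530, feasible at tier 1)
EOQ₂ = √(2×24,550×381/32.3664) = 760.25  (< 3,530 → use Q = 3,530 at tier-2 price)
TC(tier 1 (EOQ₁), Q≈757.1) = $3,363,510.32
TC(tier 2, Q≈3,530.0) = $3,370,589.43
Minimum at tier 1 (EOQ₁): $3,363,510.32

$3,363,510.32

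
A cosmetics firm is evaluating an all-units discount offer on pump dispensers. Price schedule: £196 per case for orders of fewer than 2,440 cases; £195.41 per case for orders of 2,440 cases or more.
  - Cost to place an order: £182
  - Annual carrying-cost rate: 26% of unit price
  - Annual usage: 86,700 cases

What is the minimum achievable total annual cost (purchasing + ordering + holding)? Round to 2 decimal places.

H₁ = 26%×£196 = £50.9600;  H₂ = 26%×£195.41 = £50.8066
EOQ₁ = √(2×86,700×182/50.9600) = 786.95  (< 2,440, feasible at tier 1)
EOQ₂ = √(2×86,700×182/50.8066) = 788.13  (< 2,440 → use Q = 2,440 at tier-2 price)
TC(tier 1 (EOQ₁), Q≈786.9) = £17,033,302.82
TC(tier 2, Q≈2,440.0) = £17,010,498.02
Minimum at tier 2: £17,010,498.02

£17,010,498.02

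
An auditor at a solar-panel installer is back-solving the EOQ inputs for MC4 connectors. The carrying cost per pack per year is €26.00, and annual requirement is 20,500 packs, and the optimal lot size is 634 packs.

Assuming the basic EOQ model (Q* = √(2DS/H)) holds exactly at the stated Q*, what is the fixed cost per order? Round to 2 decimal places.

€254.90

From Q* = √(2DS/H) ⇒ Q*² = 2DS/H.
S = Q²H / (2D) = 634² × 26 / (2 × 20,500) = 254.8989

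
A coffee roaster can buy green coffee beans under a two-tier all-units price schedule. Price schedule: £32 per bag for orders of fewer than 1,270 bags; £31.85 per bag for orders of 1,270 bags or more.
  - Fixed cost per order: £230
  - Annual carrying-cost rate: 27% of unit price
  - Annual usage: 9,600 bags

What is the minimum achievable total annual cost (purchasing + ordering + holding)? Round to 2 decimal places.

£312,959.27

H₁ = 27%×£32 = £8.6400;  H₂ = 27%×£31.85 = £8.5995
EOQ₁ = √(2×9,600×230/8.6400) = 714.92  (< 1,270, feasible at tier 1)
EOQ₂ = √(2×9,600×230/8.5995) = 716.60  (< 1,270 → use Q = 1,270 at tier-2 price)
TC(tier 1 (EOQ₁), Q≈714.9) = £313,376.91
TC(tier 2, Q≈1,270.0) = £312,959.27
Minimum at tier 2: £312,959.27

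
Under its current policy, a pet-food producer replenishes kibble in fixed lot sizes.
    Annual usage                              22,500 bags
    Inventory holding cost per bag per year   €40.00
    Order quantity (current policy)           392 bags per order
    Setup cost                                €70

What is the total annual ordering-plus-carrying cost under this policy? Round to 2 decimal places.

€11,857.86

Ordering: D/Q × S = 22,500/392 × €70 = €4,017.86
Holding:  Q/2 × H = 392/2 × €40 = €7,840.00
Total = €4,017.86 + €7,840.00 = €11,857.86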